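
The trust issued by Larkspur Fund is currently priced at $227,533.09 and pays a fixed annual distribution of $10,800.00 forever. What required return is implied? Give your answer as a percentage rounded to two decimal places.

P = C/r ⇒ r = C/P = $10,800.00/$227,533.09 = 0.047466

4.75%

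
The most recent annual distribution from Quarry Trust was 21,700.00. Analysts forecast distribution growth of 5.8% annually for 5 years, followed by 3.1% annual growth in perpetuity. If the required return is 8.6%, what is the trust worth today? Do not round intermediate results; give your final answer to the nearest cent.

457363.35

D_1 = 22958.60000
D_2 = 24290.19880
D_3 = 25699.03033
D_4 = 27189.57409
D_5 = 28766.56939
Terminal value at year 5: TV = D_5×(1+g_2)/(r−g_2) = 29658.33304/0.055 = 539242.41887
P_0 = D_1/(1+r)^1 + D_2/(1+r)^2 + D_3/(1+r)^3 + D_4/(1+r)^4 + D_5/(1+r)^5 + TV/(1+r)^5
    = 21140.51565 + 20595.45632 + 20064.45008 + 19547.13461 + 19043.15692 + 356972.63242 = 457363.34600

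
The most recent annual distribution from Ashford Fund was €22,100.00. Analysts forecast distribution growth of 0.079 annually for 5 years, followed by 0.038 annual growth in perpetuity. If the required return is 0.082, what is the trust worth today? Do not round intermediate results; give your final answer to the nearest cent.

D_1 = 23845.90000
D_2 = 25729.72610
D_3 = 27762.37446
D_4 = 29955.60204
D_5 = 32322.09461
Terminal value at year 5: TV = D_5×(1+g_2)/(r−g_2) = 33550.33420/0.044 = 762507.59548
P_0 = D_1/(1+r)^1 + D_2/(1+r)^2 + D_3/(1+r)^3 + D_4/(1+r)^4 + D_5/(1+r)^5 + TV/(1+r)^5
    = 22038.72458 + 21977.61906 + 21916.68297 + 21855.91582 + 21795.31717 + 514171.34585 = 623755.60545

€623755.61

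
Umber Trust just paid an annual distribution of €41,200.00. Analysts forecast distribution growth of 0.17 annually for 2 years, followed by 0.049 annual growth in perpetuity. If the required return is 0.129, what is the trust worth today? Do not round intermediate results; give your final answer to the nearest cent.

D_1 = 48204.00000
D_2 = 56398.68000
Terminal value at year 2: TV = D_2×(1+g_2)/(r−g_2) = 59162.21532/0.08 = 739527.69150
P_0 = D_1/(1+r)^1 + D_2/(1+r)^2 + TV/(1+r)^2
    = 42696.19132 + 44246.71731 + 580185.08074 = 667127.98937

€667127.99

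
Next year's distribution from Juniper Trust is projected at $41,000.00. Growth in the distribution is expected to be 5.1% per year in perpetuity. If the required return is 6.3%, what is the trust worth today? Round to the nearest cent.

Growing perpetuity: P = D₁ / (r − g) = $41,000.0000 / (0.063 − 0.051) = $3,416,666.67

$3416666.67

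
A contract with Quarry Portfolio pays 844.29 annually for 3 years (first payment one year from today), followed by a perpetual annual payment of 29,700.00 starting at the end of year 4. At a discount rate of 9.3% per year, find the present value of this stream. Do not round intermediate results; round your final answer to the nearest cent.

PV of 3-year annuity: 844.29 × [1 − (1+0.093)^−3] / 0.093 = 2125.77162
Perpetuity value at year 3: 29,700.00 / 0.093 = 319354.83871
PV of perpetuity: 319354.83871 / (1+0.093)^3 = 244575.53653
Total PV = 2125.77162 + 244575.53653 = 246701.30814

246701.31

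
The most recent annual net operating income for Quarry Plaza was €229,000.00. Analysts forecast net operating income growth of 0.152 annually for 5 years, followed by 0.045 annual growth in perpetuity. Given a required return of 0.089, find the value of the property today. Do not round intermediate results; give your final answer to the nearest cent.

D_1 = 263808.00000
D_2 = 303906.81600
D_3 = 350100.65203
D_4 = 403315.95114
D_5 = 464619.97571
Terminal value at year 5: TV = D_5×(1+g_2)/(r−g_2) = 485527.87462/0.044 = 11034724.42321
P_0 = D_1/(1+r)^1 + D_2/(1+r)^2 + D_3/(1+r)^3 + D_4/(1+r)^4 + D_5/(1+r)^5 + TV/(1+r)^5
    = 242247.93388 + 256262.27717 + 271087.36758 + 286770.10785 + 303360.11409 + 7204802.70974 = 8564530.51032

€8564530.51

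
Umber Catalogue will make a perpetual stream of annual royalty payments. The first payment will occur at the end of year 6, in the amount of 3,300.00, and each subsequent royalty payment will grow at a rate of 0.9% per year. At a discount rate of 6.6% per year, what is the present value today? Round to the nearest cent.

Value at end of year 5: C₁ / (r − g) = 3,300.00 / (0.066 − 0.009) = 57,894.7368
Discount to today: PV = 57,894.7368 / (1 + 0.066)^5 = 57,894.7368 / 1.376531 = 42,058.43

42058.43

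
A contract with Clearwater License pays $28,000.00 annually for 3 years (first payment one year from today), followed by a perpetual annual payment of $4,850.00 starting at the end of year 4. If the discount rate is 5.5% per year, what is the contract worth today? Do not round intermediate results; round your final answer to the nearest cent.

PV of 3-year annuity: $28,000.00 × [1 − (1+0.055)^−3] / 0.055 = 75542.13460
Perpetuity value at year 3: $4,850.00 / 0.055 = 88181.81818
PV of perpetuity: 88181.81818 / (1+0.055)^3 = 75096.84130
Total PV = 75542.13460 + 75096.84130 = 150638.97589

$150638.98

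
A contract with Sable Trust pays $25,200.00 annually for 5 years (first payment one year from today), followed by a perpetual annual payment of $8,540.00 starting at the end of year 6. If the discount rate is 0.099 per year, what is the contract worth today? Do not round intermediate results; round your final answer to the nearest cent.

PV of 5-year annuity: $25,200.00 × [1 − (1+0.099)^−5] / 0.099 = 95772.36927
Perpetuity value at year 5: $8,540.00 / 0.099 = 86262.62626
PV of perpetuity: 86262.62626 / (1+0.099)^5 = 53806.43445
Total PV = 95772.36927 + 53806.43445 = 149578.80372

$149578.80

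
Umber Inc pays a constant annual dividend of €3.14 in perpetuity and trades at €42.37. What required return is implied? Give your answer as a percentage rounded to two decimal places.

7.41%

P = C/r ⇒ r = C/P = €3.14/€42.37 = 0.074109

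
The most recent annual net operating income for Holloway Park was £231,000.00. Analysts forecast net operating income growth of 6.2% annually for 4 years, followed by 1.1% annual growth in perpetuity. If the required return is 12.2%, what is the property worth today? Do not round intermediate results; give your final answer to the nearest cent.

D_1 = 245322.00000
D_2 = 260531.96400
D_3 = 276684.94577
D_4 = 293839.41241
Terminal value at year 4: TV = D_4×(1+g_2)/(r−g_2) = 297071.64594/0.111 = 2676321.13461
P_0 = D_1/(1+r)^1 + D_2/(1+r)^2 + D_3/(1+r)^3 + D_4/(1+r)^4 + TV/(1+r)^4
    = 218647.05882 + 206954.70274 + 195887.60633 + 185412.33327 + 1688755.57598 = 2495657.27714

£2495657.28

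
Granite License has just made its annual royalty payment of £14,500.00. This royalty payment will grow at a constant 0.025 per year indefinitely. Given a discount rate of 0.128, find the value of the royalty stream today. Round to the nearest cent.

£144296.12

D₁ = D₀ × (1 + g) = £14,500.00 × 1.025 = £14,862.5000
Growing perpetuity: P = D₁ / (r − g) = £14,862.5000 / (0.128 − 0.025) = £144,296.12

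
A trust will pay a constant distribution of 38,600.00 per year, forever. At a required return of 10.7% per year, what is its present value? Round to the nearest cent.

Level perpetuity: PV = C / r = 38,600.00 / 0.107 = 360,747.66

360747.66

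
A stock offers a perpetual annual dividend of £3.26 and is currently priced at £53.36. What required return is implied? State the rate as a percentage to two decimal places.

P = C/r ⇒ r = C/P = £3.26/£53.36 = 0.061094

6.11%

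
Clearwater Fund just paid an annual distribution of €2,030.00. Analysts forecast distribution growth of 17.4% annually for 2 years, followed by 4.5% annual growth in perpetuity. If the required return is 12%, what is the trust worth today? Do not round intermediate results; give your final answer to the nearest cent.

D_1 = 2383.22000
D_2 = 2797.90028
Terminal value at year 2: TV = D_2×(1+g_2)/(r−g_2) = 2923.80579/0.075 = 38984.07723
P_0 = D_1/(1+r)^1 + D_2/(1+r)^2 + TV/(1+r)^2
    = 2127.87500 + 2230.46897 + 31077.86769 = 35436.21167

€35436.21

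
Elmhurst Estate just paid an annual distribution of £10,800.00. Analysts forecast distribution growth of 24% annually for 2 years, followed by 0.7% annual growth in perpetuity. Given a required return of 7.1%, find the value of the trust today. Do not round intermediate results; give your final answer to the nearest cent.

£254773.11

D_1 = 13392.00000
D_2 = 16606.08000
Terminal value at year 2: TV = D_2×(1+g_2)/(r−g_2) = 16722.32256/0.064 = 261286.29000
P_0 = D_1/(1+r)^1 + D_2/(1+r)^2 + TV/(1+r)^2
    = 12504.20168 + 14477.32034 + 227791.58722 = 254773.10924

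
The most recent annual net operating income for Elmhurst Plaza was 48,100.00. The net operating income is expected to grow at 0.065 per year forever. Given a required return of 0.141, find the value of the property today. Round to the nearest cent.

674032.89

D₁ = D₀ × (1 + g) = 48,100.00 × 1.065 = 51,226.5000
Growing perpetuity: P = D₁ / (r − g) = 51,226.5000 / (0.141 − 0.065) = 674,032.89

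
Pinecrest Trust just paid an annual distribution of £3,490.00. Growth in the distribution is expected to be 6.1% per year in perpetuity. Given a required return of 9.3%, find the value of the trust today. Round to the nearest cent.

£115715.31

D₁ = D₀ × (1 + g) = £3,490.00 × 1.061 = £3,702.8900
Growing perpetuity: P = D₁ / (r − g) = £3,702.8900 / (0.093 − 0.061) = £115,715.31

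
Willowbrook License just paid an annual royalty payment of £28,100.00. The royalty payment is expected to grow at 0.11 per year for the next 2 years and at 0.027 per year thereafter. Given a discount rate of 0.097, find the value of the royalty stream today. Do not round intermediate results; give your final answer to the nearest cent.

D_1 = 31191.00000
D_2 = 34622.01000
Terminal value at year 2: TV = D_2×(1+g_2)/(r−g_2) = 35556.80427/0.07 = 507954.34671
P_0 = D_1/(1+r)^1 + D_2/(1+r)^2 + TV/(1+r)^2
    = 28432.99909 + 28769.94438 + 422096.18402 = 479299.12749

£479299.13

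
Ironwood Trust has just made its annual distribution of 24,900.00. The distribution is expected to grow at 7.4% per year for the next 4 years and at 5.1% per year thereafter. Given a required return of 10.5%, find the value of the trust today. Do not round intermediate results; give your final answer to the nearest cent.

525297.97

D_1 = 26742.60000
D_2 = 28721.55240
D_3 = 30846.94728
D_4 = 33129.62138
Terminal value at year 4: TV = D_4×(1+g_2)/(r−g_2) = 34819.23207/0.054 = 644800.59382
P_0 = D_1/(1+r)^1 + D_2/(1+r)^2 + D_3/(1+r)^3 + D_4/(1+r)^4 + TV/(1+r)^4
    = 24201.44796 + 23522.49332 + 22862.58626 + 22221.19244 + 432490.24545 = 525297.96543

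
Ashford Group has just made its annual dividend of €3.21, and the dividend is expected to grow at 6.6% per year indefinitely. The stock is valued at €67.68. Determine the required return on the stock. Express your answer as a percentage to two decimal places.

11.66%

D₁ = €3.21 × 1.066 = €3.4219
P = D₁/(r − g) ⇒ r = D₁/P + g = €3.4219/€67.68 + 0.066 = 0.050559 + 0.066 = 0.116559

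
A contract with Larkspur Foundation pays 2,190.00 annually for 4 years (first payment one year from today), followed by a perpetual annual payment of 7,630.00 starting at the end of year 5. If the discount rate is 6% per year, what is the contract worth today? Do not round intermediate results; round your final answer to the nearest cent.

PV of 4-year annuity: 2,190.00 × [1 − (1+0.06)^−4] / 0.06 = 7588.58129
Perpetuity value at year 4: 7,630.00 / 0.06 = 127166.66667
PV of perpetuity: 127166.66667 / (1+0.06)^4 = 100727.91084
Total PV = 7588.58129 + 100727.91084 = 108316.49213

108316.49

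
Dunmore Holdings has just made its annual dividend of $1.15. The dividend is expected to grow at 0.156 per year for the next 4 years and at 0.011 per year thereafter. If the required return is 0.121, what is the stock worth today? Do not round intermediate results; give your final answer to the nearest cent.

D_1 = 1.32940
D_2 = 1.53679
D_3 = 1.77653
D_4 = 2.05366
Terminal value at year 4: TV = D_4×(1+g_2)/(r−g_2) = 2.07625/0.11 = 18.87503
P_0 = D_1/(1+r)^1 + D_2/(1+r)^2 + D_3/(1+r)^3 + D_4/(1+r)^4 + TV/(1+r)^4
    = 1.18591 + 1.22293 + 1.26111 + 1.30049 + 11.95268 = 16.92312

$16.92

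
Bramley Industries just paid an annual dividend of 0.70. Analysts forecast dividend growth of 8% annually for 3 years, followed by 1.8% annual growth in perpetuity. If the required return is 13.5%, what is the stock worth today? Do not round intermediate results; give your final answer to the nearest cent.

D_1 = 0.75600
D_2 = 0.81648
D_3 = 0.88180
Terminal value at year 3: TV = D_3×(1+g_2)/(r−g_2) = 0.89767/0.117 = 7.67240
P_0 = D_1/(1+r)^1 + D_2/(1+r)^2 + D_3/(1+r)^3 + TV/(1+r)^3
    = 0.66608 + 0.63380 + 0.60309 + 5.24739 = 7.15036

7.15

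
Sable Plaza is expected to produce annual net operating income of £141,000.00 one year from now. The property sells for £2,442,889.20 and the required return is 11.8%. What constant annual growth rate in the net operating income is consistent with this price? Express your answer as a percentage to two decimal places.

6.03%

P = D₁/(r−g) ⇒ g = r − D₁/P = 0.118 − £141,000.00/£2,442,889.20 = 0.060281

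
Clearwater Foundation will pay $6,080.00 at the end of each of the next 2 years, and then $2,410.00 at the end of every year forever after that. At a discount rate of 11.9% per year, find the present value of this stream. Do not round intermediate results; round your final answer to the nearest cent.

PV of 2-year annuity: $6,080.00 × [1 − (1+0.119)^−2] / 0.119 = 10289.02833
Perpetuity value at year 2: $2,410.00 / 0.119 = 20252.10084
PV of perpetuity: 20252.10084 / (1+0.119)^2 = 16173.71955
Total PV = 10289.02833 + 16173.71955 = 26462.74787

$26462.75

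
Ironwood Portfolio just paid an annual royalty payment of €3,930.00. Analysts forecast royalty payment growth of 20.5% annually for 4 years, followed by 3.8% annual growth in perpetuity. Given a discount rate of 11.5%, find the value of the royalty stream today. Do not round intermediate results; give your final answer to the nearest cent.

D_1 = 4735.65000
D_2 = 5706.45825
D_3 = 6876.28219
D_4 = 8285.92004
Terminal value at year 4: TV = D_4×(1+g_2)/(r−g_2) = 8600.78500/0.077 = 111698.50652
P_0 = D_1/(1+r)^1 + D_2/(1+r)^2 + D_3/(1+r)^3 + D_4/(1+r)^4 + TV/(1+r)^4
    = 4247.21973 + 4590.04464 + 4960.54152 + 5360.94397 + 72268.30967 = 91427.05953

€91427.06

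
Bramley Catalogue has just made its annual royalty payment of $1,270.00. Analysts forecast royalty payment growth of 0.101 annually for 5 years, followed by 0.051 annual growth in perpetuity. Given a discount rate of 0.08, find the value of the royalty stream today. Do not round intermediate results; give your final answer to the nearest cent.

D_1 = 1398.27000
D_2 = 1539.49527
D_3 = 1694.98429
D_4 = 1866.17771
D_5 = 2054.66165
Terminal value at year 5: TV = D_5×(1+g_2)/(r−g_2) = 2159.44940/0.029 = 74463.77236
P_0 = D_1/(1+r)^1 + D_2/(1+r)^2 + D_3/(1+r)^3 + D_4/(1+r)^4 + D_5/(1+r)^5 + TV/(1+r)^5
    = 1294.69444 + 1319.86906 + 1345.53318 + 1371.69632 + 1398.36820 + 50678.79226 = 57408.95346

$57408.95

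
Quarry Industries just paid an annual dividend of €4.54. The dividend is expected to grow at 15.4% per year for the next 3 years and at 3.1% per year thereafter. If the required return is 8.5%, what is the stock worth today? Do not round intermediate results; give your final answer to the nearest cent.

€119.72

D_1 = 5.23916
D_2 = 6.04599
D_3 = 6.97707
Terminal value at year 3: TV = D_3×(1+g_2)/(r−g_2) = 7.19336/0.054 = 133.21042
P_0 = D_1/(1+r)^1 + D_2/(1+r)^2 + D_3/(1+r)^3 + TV/(1+r)^3
    = 4.82872 + 5.13580 + 5.46241 + 104.29151 = 119.71844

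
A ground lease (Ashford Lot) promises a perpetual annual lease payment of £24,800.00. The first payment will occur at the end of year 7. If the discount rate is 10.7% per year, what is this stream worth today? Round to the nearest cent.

Value at end of year 6: C / r = £24,800.00 / 0.107 = £231,775.7009
Discount to today: PV = £231,775.7009 / (1 + 0.107)^6 = £231,775.7009 / 1.840288 = £125,945.36

£125945.36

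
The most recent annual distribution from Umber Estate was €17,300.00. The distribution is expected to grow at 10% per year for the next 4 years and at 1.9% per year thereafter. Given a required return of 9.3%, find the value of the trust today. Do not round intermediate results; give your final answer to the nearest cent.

€314702.39

D_1 = 19030.00000
D_2 = 20933.00000
D_3 = 23026.30000
D_4 = 25328.93000
Terminal value at year 4: TV = D_4×(1+g_2)/(r−g_2) = 25810.17967/0.074 = 348786.21176
P_0 = D_1/(1+r)^1 + D_2/(1+r)^2 + D_3/(1+r)^3 + D_4/(1+r)^4 + TV/(1+r)^4
    = 17410.79597 + 17522.30153 + 17634.52121 + 17747.45959 + 244387.31515 = 314702.39346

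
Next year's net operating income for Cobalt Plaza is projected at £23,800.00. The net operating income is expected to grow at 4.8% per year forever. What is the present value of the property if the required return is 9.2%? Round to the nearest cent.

Growing perpetuity: P = D₁ / (r − g) = £23,800.0000 / (0.092 − 0.048) = £540,909.09

£540909.09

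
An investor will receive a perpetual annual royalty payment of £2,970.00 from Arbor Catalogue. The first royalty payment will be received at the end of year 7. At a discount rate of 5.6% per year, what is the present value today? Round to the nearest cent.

Value at end of year 6: C / r = £2,970.00 / 0.056 = £53,035.7143
Discount to today: PV = £53,035.7143 / (1 + 0.056)^6 = £53,035.7143 / 1.386703 = £38,245.90

£38245.90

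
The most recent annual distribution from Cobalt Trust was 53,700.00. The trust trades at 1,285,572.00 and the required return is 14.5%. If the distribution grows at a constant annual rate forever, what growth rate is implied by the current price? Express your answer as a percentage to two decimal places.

9.91%

P = D₀(1+g)/(r−g) ⇒ P(r−g) = D₀(1+g) ⇒ g(P+D₀) = P·r − D₀
g = (P·r − D₀)/(P + D₀) = (1,285,572.00×0.145 − 53,700.00) / (1,285,572.00 + 53,700.00) = 0.099090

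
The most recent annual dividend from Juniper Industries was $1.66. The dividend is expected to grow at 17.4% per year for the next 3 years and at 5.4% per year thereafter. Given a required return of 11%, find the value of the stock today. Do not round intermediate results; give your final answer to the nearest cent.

$42.54

D_1 = 1.94884
D_2 = 2.28794
D_3 = 2.68604
Terminal value at year 3: TV = D_3×(1+g_2)/(r−g_2) = 2.83109/0.056 = 50.55510
P_0 = D_1/(1+r)^1 + D_2/(1+r)^2 + D_3/(1+r)^3 + TV/(1+r)^3
    = 1.75571 + 1.85694 + 1.96401 + 36.96545 = 42.54211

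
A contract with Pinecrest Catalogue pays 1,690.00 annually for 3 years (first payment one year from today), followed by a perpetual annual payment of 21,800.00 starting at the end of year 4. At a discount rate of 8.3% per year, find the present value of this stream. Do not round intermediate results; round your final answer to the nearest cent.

PV of 3-year annuity: 1,690.00 × [1 − (1+0.083)^−3] / 0.083 = 4331.82522
Perpetuity value at year 3: 21,800.00 / 0.083 = 262650.60241
PV of perpetuity: 262650.60241 / (1+0.083)^3 = 206772.62031
Total PV = 4331.82522 + 206772.62031 = 211104.44553

211104.45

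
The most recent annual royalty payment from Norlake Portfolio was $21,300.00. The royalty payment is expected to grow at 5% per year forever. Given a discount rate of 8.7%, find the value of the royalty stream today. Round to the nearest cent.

D₁ = D₀ × (1 + g) = $21,300.00 × 1.05 = $22,365.0000
Growing perpetuity: P = D₁ / (r − g) = $22,365.0000 / (0.087 − 0.05) = $604,459.46

$604459.46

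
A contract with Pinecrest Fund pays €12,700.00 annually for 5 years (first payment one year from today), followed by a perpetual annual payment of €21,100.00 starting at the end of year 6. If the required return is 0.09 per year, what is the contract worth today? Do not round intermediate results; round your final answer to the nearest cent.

PV of 5-year annuity: €12,700.00 × [1 − (1+0.09)^−5] / 0.09 = 49398.57104
Perpetuity value at year 5: €21,100.00 / 0.09 = 234444.44444
PV of perpetuity: 234444.44444 / (1+0.09)^5 = 152372.80279
Total PV = 49398.57104 + 152372.80279 = 201771.37383

€201771.37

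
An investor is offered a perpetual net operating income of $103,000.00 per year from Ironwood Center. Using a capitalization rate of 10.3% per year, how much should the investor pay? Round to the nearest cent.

Level perpetuity: PV = C / r = $103,000.00 / 0.103 = $1,000,000.00

$1000000.00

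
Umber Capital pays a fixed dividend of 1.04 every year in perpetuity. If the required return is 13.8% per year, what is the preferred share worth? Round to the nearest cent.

7.54

Level perpetuity: PV = C / r = 1.04 / 0.138 = 7.54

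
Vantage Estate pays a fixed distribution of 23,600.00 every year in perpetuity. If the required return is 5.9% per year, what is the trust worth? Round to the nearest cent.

Level perpetuity: PV = C / r = 23,600.00 / 0.059 = 400,000.00

400000.00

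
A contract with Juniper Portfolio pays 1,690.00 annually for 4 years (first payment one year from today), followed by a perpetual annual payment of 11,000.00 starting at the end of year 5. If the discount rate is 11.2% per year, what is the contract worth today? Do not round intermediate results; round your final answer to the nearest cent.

69453.42

PV of 4-year annuity: 1,690.00 × [1 − (1+0.112)^−4] / 0.112 = 5220.82236
Perpetuity value at year 4: 11,000.00 / 0.112 = 98214.28571
PV of perpetuity: 98214.28571 / (1+0.112)^4 = 64232.60175
Total PV = 5220.82236 + 64232.60175 = 69453.42410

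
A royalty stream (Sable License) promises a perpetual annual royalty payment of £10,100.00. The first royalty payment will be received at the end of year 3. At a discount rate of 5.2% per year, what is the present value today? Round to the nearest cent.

£175503.81

Value at end of year 2: C / r = £10,100.00 / 0.052 = £194,230.7692
Discount to today: PV = £194,230.7692 / (1 + 0.052)^2 = £194,230.7692 / 1.106704 = £175,503.81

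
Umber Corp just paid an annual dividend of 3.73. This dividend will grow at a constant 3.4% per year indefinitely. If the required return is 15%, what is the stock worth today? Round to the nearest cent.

D₁ = D₀ × (1 + g) = 3.73 × 1.034 = 3.8568
Growing perpetuity: P = D₁ / (r − g) = 3.8568 / (0.15 − 0.034) = 33.25

33.25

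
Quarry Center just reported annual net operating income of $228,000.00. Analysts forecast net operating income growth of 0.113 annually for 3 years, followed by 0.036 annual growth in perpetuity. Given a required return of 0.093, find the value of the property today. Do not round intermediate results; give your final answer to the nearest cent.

$5085010.72

D_1 = 253764.00000
D_2 = 282439.33200
D_3 = 314354.97652
Terminal value at year 3: TV = D_3×(1+g_2)/(r−g_2) = 325671.75567/0.057 = 5713539.57317
P_0 = D_1/(1+r)^1 + D_2/(1+r)^2 + D_3/(1+r)^3 + TV/(1+r)^3
    = 232172.00366 + 236420.34773 + 240746.42912 + 4375671.93979 = 5085010.72030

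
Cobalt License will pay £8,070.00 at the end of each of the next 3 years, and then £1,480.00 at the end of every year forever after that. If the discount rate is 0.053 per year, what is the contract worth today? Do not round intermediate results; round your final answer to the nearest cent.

£45770.32

PV of 3-year annuity: £8,070.00 × [1 − (1+0.053)^−3] / 0.053 = 21853.65348
Perpetuity value at year 3: £1,480.00 / 0.053 = 27924.52830
PV of perpetuity: 27924.52830 / (1+0.053)^3 = 23916.67116
Total PV = 21853.65348 + 23916.67116 = 45770.32464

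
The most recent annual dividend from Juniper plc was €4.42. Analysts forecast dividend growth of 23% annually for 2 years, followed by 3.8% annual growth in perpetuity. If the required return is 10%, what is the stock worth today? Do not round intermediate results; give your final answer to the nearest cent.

€102.99

D_1 = 5.43660
D_2 = 6.68702
Terminal value at year 2: TV = D_2×(1+g_2)/(r−g_2) = 6.94112/0.062 = 111.95362
P_0 = D_1/(1+r)^1 + D_2/(1+r)^2 + TV/(1+r)^2
    = 4.94236 + 5.52646 + 92.52366 = 102.99248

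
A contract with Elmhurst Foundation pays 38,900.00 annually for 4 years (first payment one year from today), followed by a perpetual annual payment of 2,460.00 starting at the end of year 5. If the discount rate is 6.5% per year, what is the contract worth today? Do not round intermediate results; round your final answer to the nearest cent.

162682.25

PV of 4-year annuity: 38,900.00 × [1 − (1+0.065)^−4] / 0.065 = 133263.56560
Perpetuity value at year 4: 2,460.00 / 0.065 = 37846.15385
PV of perpetuity: 37846.15385 / (1+0.065)^4 = 29418.68929
Total PV = 133263.56560 + 29418.68929 = 162682.25489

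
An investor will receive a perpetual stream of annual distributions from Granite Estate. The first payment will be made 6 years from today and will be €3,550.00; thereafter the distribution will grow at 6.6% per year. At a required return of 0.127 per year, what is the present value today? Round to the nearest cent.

€32009.50

Value at end of year 5: C₁ / (r − g) = €3,550.00 / (0.127 − 0.066) = €58,196.7213
Discount to today: PV = €58,196.7213 / (1 + 0.127)^5 = €58,196.7213 / 1.818108 = €32,009.50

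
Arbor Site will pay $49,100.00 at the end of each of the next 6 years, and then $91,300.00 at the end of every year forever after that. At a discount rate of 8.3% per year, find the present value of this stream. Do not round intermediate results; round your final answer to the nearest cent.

PV of 6-year annuity: $49,100.00 × [1 − (1+0.083)^−6] / 0.083 = 224932.33009
Perpetuity value at year 6: $91,300.00 / 0.083 = 1100000.00000
PV of perpetuity: 1100000.00000 / (1+0.083)^6 = 681744.97480
Total PV = 224932.33009 + 681744.97480 = 906677.30489

$906677.30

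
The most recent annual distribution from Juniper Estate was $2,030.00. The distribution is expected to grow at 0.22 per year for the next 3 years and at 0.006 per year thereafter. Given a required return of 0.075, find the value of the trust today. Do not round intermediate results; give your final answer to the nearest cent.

$51146.84

D_1 = 2476.60000
D_2 = 3021.45200
D_3 = 3686.17144
Terminal value at year 3: TV = D_3×(1+g_2)/(r−g_2) = 3708.28847/0.069 = 53743.31114
P_0 = D_1/(1+r)^1 + D_2/(1+r)^2 + D_3/(1+r)^3 + TV/(1+r)^3
    = 2303.81395 + 2614.56095 + 2967.22266 + 43261.24634 = 51146.84391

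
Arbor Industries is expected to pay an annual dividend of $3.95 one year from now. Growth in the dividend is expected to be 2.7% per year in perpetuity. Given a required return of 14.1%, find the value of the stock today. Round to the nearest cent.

$34.65

Growing perpetuity: P = D₁ / (r − g) = $3.9500 / (0.141 − 0.027) = $34.65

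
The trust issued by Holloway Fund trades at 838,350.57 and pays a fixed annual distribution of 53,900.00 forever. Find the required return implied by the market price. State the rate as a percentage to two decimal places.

6.43%

P = C/r ⇒ r = C/P = 53,900.00/838,350.57 = 0.064293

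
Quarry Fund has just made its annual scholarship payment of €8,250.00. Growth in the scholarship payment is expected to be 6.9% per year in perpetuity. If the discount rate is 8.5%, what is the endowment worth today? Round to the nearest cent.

D₁ = D₀ × (1 + g) = €8,250.00 × 1.069 = €8,819.2500
Growing perpetuity: P = D₁ / (r − g) = €8,819.2500 / (0.085 − 0.069) = €551,203.13

€551203.13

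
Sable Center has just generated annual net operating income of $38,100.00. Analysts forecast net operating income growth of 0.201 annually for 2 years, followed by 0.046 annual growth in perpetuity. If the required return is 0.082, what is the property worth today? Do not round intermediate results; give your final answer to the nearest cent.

D_1 = 45758.10000
D_2 = 54955.47810
Terminal value at year 2: TV = D_2×(1+g_2)/(r−g_2) = 57483.43009/0.036 = 1596761.94702
P_0 = D_1/(1+r)^1 + D_2/(1+r)^2 + TV/(1+r)^2
    = 42290.29575 + 46941.44657 + 1363909.80882 = 1453141.55114

$1453141.55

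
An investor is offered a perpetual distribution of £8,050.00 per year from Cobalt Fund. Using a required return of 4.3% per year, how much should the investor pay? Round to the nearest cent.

Level perpetuity: PV = C / r = £8,050.00 / 0.043 = £187,209.30

£187209.30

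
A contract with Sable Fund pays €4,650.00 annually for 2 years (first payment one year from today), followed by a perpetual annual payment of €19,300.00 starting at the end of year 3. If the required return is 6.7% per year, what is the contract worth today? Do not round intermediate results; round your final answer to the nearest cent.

PV of 2-year annuity: €4,650.00 × [1 − (1+0.067)^−2] / 0.067 = 8442.37406
Perpetuity value at year 2: €19,300.00 / 0.067 = 288059.70149
PV of perpetuity: 288059.70149 / (1+0.067)^2 = 253019.31024
Total PV = 8442.37406 + 253019.31024 = 261461.68430

€261461.68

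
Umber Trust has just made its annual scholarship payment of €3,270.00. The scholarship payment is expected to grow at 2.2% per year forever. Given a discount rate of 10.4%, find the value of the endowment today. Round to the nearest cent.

D₁ = D₀ × (1 + g) = €3,270.00 × 1.022 = €3,341.9400
Growing perpetuity: P = D₁ / (r − g) = €3,341.9400 / (0.104 − 0.022) = €40,755.37

€40755.37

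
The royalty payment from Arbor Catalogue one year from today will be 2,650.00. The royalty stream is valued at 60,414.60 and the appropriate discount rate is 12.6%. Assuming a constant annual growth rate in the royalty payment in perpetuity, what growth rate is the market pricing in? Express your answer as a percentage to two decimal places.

P = D₁/(r−g) ⇒ g = r − D₁/P = 0.126 − 2,650.00/60,414.60 = 0.082136

8.21%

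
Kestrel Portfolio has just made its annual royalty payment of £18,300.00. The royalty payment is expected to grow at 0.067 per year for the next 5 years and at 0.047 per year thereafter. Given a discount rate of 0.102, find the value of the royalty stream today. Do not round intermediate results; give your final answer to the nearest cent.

D_1 = 19526.10000
D_2 = 20834.34870
D_3 = 22230.25006
D_4 = 23719.67682
D_5 = 25308.89516
Terminal value at year 5: TV = D_5×(1+g_2)/(r−g_2) = 26498.41324/0.055 = 481789.33157
P_0 = D_1/(1+r)^1 + D_2/(1+r)^2 + D_3/(1+r)^3 + D_4/(1+r)^4 + D_5/(1+r)^5 + TV/(1+r)^5
    = 17718.78403 + 17156.02773 + 16611.14482 + 16083.56762 + 15572.74651 + 296448.46536 = 379590.73607

£379590.74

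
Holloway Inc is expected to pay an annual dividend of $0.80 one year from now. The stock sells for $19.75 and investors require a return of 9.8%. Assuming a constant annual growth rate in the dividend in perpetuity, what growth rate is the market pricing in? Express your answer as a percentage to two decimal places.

5.75%

P = D₁/(r−g) ⇒ g = r − D₁/P = 0.098 − $0.80/$19.75 = 0.057494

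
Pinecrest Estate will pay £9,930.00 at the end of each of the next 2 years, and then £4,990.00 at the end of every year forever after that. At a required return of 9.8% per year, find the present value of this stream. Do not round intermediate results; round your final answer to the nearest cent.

£59514.99

PV of 2-year annuity: £9,930.00 × [1 − (1+0.098)^−2] / 0.098 = 17280.25123
Perpetuity value at year 2: £4,990.00 / 0.098 = 50918.36735
PV of perpetuity: 50918.36735 / (1+0.098)^2 = 42234.73657
Total PV = 17280.25123 + 42234.73657 = 59514.98780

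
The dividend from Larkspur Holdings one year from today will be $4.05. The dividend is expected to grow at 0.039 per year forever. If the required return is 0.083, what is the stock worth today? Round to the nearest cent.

Growing perpetuity: P = D₁ / (r − g) = $4.0500 / (0.083 − 0.039) = $92.05

$92.05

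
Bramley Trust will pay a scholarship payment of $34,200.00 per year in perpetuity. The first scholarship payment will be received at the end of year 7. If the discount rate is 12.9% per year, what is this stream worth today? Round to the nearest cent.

$128018.50

Value at end of year 6: C / r = $34,200.00 / 0.129 = $265,116.2791
Discount to today: PV = $265,116.2791 / (1 + 0.129)^6 = $265,116.2791 / 2.070922 = $128,018.50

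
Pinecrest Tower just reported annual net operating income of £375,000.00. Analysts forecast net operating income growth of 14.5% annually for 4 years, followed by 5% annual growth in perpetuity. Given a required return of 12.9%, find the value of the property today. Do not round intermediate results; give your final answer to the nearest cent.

D_1 = 429375.00000
D_2 = 491634.37500
D_3 = 562921.35938
D_4 = 644544.95648
Terminal value at year 4: TV = D_4×(1+g_2)/(r−g_2) = 676772.20431/0.079 = 8566736.76340
P_0 = D_1/(1+r)^1 + D_2/(1+r)^2 + D_3/(1+r)^3 + D_4/(1+r)^4 + TV/(1+r)^4
    = 380314.43756 + 385704.19043 + 391170.32599 + 396713.92672 + 5272780.03865 = 6826682.91935

£6826682.92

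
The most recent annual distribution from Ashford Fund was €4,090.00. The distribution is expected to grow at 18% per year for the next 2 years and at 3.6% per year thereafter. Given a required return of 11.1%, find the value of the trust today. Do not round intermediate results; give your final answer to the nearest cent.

D_1 = 4826.20000
D_2 = 5694.91600
Terminal value at year 2: TV = D_2×(1+g_2)/(r−g_2) = 5899.93298/0.075 = 78665.77301
P_0 = D_1/(1+r)^1 + D_2/(1+r)^2 + TV/(1+r)^2
    = 4344.01440 + 4613.80467 + 63732.02191 = 72689.84098

€72689.84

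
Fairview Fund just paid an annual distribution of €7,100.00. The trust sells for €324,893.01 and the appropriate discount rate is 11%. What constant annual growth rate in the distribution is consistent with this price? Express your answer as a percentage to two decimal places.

P = D₀(1+g)/(r−g) ⇒ P(r−g) = D₀(1+g) ⇒ g(P+D₀) = P·r − D₀
g = (P·r − D₀)/(P + D₀) = (€324,893.01×0.11 − €7,100.00) / (€324,893.01 + €7,100.00) = 0.086262

8.63%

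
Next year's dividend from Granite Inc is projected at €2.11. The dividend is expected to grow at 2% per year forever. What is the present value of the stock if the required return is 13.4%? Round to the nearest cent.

€18.51

Growing perpetuity: P = D₁ / (r − g) = €2.1100 / (0.134 − 0.02) = €18.51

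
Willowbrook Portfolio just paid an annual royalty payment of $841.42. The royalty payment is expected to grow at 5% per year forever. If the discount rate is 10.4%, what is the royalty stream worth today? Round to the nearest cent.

$16360.94

D₁ = D₀ × (1 + g) = $841.42 × 1.05 = $883.4910
Growing perpetuity: P = D₁ / (r − g) = $883.4910 / (0.104 − 0.05) = $16,360.94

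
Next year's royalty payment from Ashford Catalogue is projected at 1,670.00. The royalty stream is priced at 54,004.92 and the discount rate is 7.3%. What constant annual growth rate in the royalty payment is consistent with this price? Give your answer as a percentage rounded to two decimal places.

4.21%

P = D₁/(r−g) ⇒ g = r − D₁/P = 0.073 − 1,670.00/54,004.92 = 0.042077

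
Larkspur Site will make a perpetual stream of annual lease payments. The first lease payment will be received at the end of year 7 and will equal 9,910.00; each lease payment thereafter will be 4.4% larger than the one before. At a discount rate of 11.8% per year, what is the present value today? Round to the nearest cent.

68578.99

Value at end of year 6: C₁ / (r − g) = 9,910.00 / (0.118 − 0.044) = 133,918.9189
Discount to today: PV = 133,918.9189 / (1 + 0.118)^6 = 133,918.9189 / 1.952769 = 68,578.99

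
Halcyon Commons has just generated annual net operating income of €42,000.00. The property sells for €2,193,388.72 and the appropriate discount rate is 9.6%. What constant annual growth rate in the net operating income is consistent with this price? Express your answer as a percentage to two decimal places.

7.54%

P = D₀(1+g)/(r−g) ⇒ P(r−g) = D₀(1+g) ⇒ g(P+D₀) = P·r − D₀
g = (P·r − D₀)/(P + D₀) = (€2,193,388.72×0.096 − €42,000.00) / (€2,193,388.72 + €42,000.00) = 0.075408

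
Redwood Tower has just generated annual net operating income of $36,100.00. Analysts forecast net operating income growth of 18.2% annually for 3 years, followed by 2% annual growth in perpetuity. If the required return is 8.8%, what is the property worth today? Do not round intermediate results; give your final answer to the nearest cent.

$822441.99

D_1 = 42670.20000
D_2 = 50436.17640
D_3 = 59615.56050
Terminal value at year 3: TV = D_3×(1+g_2)/(r−g_2) = 60807.87171/0.068 = 894233.40757
P_0 = D_1/(1+r)^1 + D_2/(1+r)^2 + D_3/(1+r)^3 + TV/(1+r)^3
    = 39218.93382 + 42607.33436 + 46288.48273 + 694327.24093 = 822441.99184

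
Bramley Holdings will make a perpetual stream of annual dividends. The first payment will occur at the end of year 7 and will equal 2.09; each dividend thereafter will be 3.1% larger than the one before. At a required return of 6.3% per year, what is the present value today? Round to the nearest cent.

Value at end of year 6: C₁ / (r − g) = 2.09 / (0.063 − 0.031) = 65.3125
Discount to today: PV = 65.3125 / (1 + 0.063)^6 = 65.3125 / 1.442778 = 45.27

45.27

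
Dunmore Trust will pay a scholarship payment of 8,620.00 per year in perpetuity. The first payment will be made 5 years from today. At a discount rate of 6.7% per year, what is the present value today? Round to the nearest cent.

Value at end of year 4: C / r = 8,620.00 / 0.067 = 128,656.7164
Discount to today: PV = 128,656.7164 / (1 + 0.067)^4 = 128,656.7164 / 1.296157 = 99,260.12

99260.12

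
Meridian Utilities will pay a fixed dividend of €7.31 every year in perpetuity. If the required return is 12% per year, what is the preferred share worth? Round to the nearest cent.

€60.92

Level perpetuity: PV = C / r = €7.31 / 0.12 = €60.92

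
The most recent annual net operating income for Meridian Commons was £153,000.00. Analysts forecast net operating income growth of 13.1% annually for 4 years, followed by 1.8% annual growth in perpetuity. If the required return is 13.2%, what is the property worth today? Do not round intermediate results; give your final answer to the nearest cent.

D_1 = 173043.00000
D_2 = 195711.63300
D_3 = 221349.85692
D_4 = 250346.68818
Terminal value at year 4: TV = D_4×(1+g_2)/(r−g_2) = 254852.92857/0.114 = 2235552.00498
P_0 = D_1/(1+r)^1 + D_2/(1+r)^2 + D_3/(1+r)^3 + D_4/(1+r)^4 + TV/(1+r)^4
    = 152864.84099 + 152729.80138 + 152594.88106 + 152460.07993 + 1361441.76636 = 1972091.36971

£1972091.37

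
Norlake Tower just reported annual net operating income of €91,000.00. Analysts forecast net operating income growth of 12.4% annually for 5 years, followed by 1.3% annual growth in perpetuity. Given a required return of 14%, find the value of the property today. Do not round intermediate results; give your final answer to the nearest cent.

D_1 = 102284.00000
D_2 = 114967.21600
D_3 = 129223.15078
D_4 = 145246.82148
D_5 = 163257.42734
Terminal value at year 5: TV = D_5×(1+g_2)/(r−g_2) = 165379.77390/0.127 = 1302202.94410
P_0 = D_1/(1+r)^1 + D_2/(1+r)^2 + D_3/(1+r)^3 + D_4/(1+r)^4 + D_5/(1+r)^5 + TV/(1+r)^5
    = 89722.80702 + 88463.53955 + 87221.94601 + 85997.77835 + 84790.79199 + 676323.40380 = 1112520.26672

€1112520.27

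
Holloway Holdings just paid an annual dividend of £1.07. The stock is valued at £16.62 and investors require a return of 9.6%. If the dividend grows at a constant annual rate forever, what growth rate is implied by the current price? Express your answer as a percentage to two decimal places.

2.97%

P = D₀(1+g)/(r−g) ⇒ P(r−g) = D₀(1+g) ⇒ g(P+D₀) = P·r − D₀
g = (P·r − D₀)/(P + D₀) = (£16.62×0.096 − £1.07) / (£16.62 + £1.07) = 0.029707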